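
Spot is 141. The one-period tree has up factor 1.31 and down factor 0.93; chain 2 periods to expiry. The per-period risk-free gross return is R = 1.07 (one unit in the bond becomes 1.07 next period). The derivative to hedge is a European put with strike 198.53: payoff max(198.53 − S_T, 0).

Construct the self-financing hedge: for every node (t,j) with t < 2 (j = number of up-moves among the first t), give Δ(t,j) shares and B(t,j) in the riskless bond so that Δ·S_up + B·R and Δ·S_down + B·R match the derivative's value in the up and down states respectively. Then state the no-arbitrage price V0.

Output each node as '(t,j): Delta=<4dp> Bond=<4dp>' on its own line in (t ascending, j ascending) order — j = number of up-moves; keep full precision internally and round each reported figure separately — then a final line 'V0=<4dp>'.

The replicating-portfolio and risk-neutral prices coincide; use p* = (1.07−0.93)/(1.31−0.93) = 0.3684 for the latter.
Terminal payoffs: V(2,0)=76.5791, V(2,1)=26.7497, V(2,2)=0.0000
  t=1,j=0: stock 131.1300 → up 171.7803 (V=26.7497), down 121.9509 (V=76.5791). Price 54.4121; hedge Δ=-1.0000, bond B=185.5421.
  t=1,j=1: stock 184.7100 → up 241.9701 (V=0.0000), down 171.7803 (V=26.7497). Price 15.7893; hedge Δ=-0.3811, bond B=86.1832.
  t=0,j=0: stock 141.0000 → up 184.7100 (V=15.7893), down 131.1300 (V=54.4121). Price 37.5538; hedge Δ=-0.7208, bond B=139.1927.
Root portfolio cost Δ·141+B reproduces V0=37.5538.

(0,0): Delta=-0.7208 Bond=139.1927
(1,0): Delta=-1.0000 Bond=185.5421
(1,1): Delta=-0.3811 Bond=86.1832
V0=37.5538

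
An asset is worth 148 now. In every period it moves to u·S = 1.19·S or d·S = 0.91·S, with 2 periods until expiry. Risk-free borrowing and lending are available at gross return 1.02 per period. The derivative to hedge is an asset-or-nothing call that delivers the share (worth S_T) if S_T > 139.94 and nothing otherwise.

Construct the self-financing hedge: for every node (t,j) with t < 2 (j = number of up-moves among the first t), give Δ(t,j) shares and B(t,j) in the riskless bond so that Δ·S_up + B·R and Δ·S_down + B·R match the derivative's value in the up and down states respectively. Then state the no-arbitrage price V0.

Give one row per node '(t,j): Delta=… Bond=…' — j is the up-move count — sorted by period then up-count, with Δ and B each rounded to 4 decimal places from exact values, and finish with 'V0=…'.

No-arbitrage ⇒ martingale measure with p* = (R−d)/(u−d) = 0.3929.
At expiry t=2: V(2,0)=0.0000, V(2,1)=160.2692, V(2,2)=209.5828
Node (1,0) S=134.6800: V=(p*·160.2692+(1−p*)·0.0000)/1.02=61.7283; Δ=(160.2692−0.0000)/(160.2692−122.5588)=4.2500; B=V−Δ·S=-510.6617
Node (1,1) S=176.1200: V=(p*·209.5828+(1−p*)·160.2692)/1.02=176.1200; Δ=(209.5828−160.2692)/(209.5828−160.2692)=1.0000; B=V−Δ·S=0.0000
Node (0,0) S=148.0000: V=(p*·176.1200+(1−p*)·61.7283)/1.02=104.5764; Δ=(176.1200−61.7283)/(176.1200−134.6800)=2.7604; B=V−Δ·S=-303.9653
The time-0 hedge costs 104.5764, which is the no-arbitrage price.

(0,0): Delta=2.7604 Bond=-303.9653
(1,0): Delta=4.2500 Bond=-510.6617
(1,1): Delta=1.0000 Bond=0.0000
V0=104.5764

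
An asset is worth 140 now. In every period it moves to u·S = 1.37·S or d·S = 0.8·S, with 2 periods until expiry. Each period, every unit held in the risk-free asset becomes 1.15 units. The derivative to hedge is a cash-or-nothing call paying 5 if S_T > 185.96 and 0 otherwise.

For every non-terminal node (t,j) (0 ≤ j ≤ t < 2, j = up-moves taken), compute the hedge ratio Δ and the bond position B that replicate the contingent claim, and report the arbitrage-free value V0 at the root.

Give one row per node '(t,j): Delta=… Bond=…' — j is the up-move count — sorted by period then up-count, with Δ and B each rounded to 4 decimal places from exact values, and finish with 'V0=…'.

Risk-neutral probability p* = (R−d)/(u−d) = (1.15−0.8)/(1.37−0.8) = 0.6140.
At expiry t=2: V(2,0)=0.0000, V(2,1)=0.0000, V(2,2)=5.0000
  t=1,j=0: stock 112.0000 → up 153.4400 (V=0.0000), down 89.6000 (V=0.0000). Price 0.0000; hedge Δ=0.0000, bond B=0.0000.
  t=1,j=1: stock 191.8000 → up 262.7660 (V=5.0000), down 153.4400 (V=0.0000). Price 2.6697; hedge Δ=0.0457, bond B=-6.1022.
  t=0,j=0: stock 140.0000 → up 191.8000 (V=2.6697), down 112.0000 (V=0.0000). Price 1.4255; hedge Δ=0.0335, bond B=-3.2582.
Root portfolio cost Δ·140+B reproduces V0=1.4255.

(0,0): Delta=0.0335 Bond=-3.2582
(1,0): Delta=0.0000 Bond=0.0000
(1,1): Delta=0.0457 Bond=-6.1022
V0=1.4255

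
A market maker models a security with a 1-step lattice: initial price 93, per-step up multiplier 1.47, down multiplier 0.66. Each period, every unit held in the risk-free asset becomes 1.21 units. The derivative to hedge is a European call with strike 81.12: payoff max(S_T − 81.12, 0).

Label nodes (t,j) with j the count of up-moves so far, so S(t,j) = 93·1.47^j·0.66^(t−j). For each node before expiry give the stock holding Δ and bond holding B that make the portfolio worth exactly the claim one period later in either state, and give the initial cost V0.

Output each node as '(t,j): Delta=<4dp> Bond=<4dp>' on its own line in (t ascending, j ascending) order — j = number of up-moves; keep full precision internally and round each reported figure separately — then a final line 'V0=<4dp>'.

(0,0): Delta=0.7380 Bond=-37.4343
V0=31.1953

Since d<R<u, set p* = (R−d)/(u−d) = 0.6790; price each node as the discounted p*-expectation of its children.
Terminal values V(1,·): V(1,0)=0.0000, V(1,1)=55.5900
(0,0): S=93.0000. Δ = (V_up−V_dn)/(S_up−S_dn) = (55.5900−0.0000)/(136.7100−61.3800) = 0.7380. V = [p*·55.5900 + (1−p*)·0.0000]/1.21 = 31.1953. B = V − Δ·S = -37.4343.
Self-financing check: at every node Δ·S+B equals the discounted successor values.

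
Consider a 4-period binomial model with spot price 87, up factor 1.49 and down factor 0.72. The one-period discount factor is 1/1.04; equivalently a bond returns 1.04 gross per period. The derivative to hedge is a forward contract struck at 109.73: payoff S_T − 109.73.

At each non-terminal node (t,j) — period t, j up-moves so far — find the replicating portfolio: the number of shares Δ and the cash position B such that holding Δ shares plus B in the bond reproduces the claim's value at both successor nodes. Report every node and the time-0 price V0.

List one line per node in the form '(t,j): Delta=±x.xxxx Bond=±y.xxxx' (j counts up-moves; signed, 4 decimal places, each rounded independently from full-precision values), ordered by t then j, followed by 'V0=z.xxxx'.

(0,0): Delta=1.0000 Bond=-93.7977
(1,0): Delta=1.0000 Bond=-97.5496
(1,1): Delta=1.0000 Bond=-97.5496
(2,0): Delta=1.0000 Bond=-101.4516
(2,1): Delta=1.0000 Bond=-101.4516
(2,2): Delta=1.0000 Bond=-101.4516
(3,0): Delta=1.0000 Bond=-105.5096
(3,1): Delta=1.0000 Bond=-105.5096
(3,2): Delta=1.0000 Bond=-105.5096
(3,3): Delta=1.0000 Bond=-105.5096
V0=-6.7977

No-arbitrage ⇒ martingale measure with p* = (R−d)/(u−d) = 0.4156.
Terminal payoffs: V(4,0)=-86.3497, V(4,1)=-61.3459, V(4,2)=-9.6017, V(4,3)=97.4799, V(4,4)=319.0794
(3,0): S=32.4726. Δ = (V_up−V_dn)/(S_up−S_dn) = (-61.3459−-86.3497)/(48.3841−23.3803) = 1.0000. V = [p*·-61.3459 + (1−p*)·-86.3497]/1.04 = -73.0370. B = V − Δ·S = -105.5096.
(3,1): S=67.2002. Δ = (V_up−V_dn)/(S_up−S_dn) = (-9.6017−-61.3459)/(100.1283−48.3841) = 1.0000. V = [p*·-9.6017 + (1−p*)·-61.3459]/1.04 = -38.3094. B = V − Δ·S = -105.5096.
(3,2): S=139.0671. Δ = (V_up−V_dn)/(S_up−S_dn) = (97.4799−-9.6017)/(207.2099−100.1283) = 1.0000. V = [p*·97.4799 + (1−p*)·-9.6017]/1.04 = 33.5574. B = V − Δ·S = -105.5096.
(3,3): S=287.7916. Δ = (V_up−V_dn)/(S_up−S_dn) = (319.0794−97.4799)/(428.8094−207.2099) = 1.0000. V = [p*·319.0794 + (1−p*)·97.4799]/1.04 = 182.2819. B = V − Δ·S = -105.5096.
(2,0): S=45.1008. Δ = (V_up−V_dn)/(S_up−S_dn) = (-38.3094−-73.0370)/(67.2002−32.4726) = 1.0000. V = [p*·-38.3094 + (1−p*)·-73.0370]/1.04 = -56.3508. B = V − Δ·S = -101.4516.
(2,1): S=93.3336. Δ = (V_up−V_dn)/(S_up−S_dn) = (33.5574−-38.3094)/(139.0671−67.2002) = 1.0000. V = [p*·33.5574 + (1−p*)·-38.3094]/1.04 = -8.1180. B = V − Δ·S = -101.4516.
(2,2): S=193.1487. Δ = (V_up−V_dn)/(S_up−S_dn) = (182.2819−33.5574)/(287.7916−139.0671) = 1.0000. V = [p*·182.2819 + (1−p*)·33.5574]/1.04 = 91.6971. B = V − Δ·S = -101.4516.
(1,0): S=62.6400. Δ = (V_up−V_dn)/(S_up−S_dn) = (-8.1180−-56.3508)/(93.3336−45.1008) = 1.0000. V = [p*·-8.1180 + (1−p*)·-56.3508]/1.04 = -34.9096. B = V − Δ·S = -97.5496.
(1,1): S=129.6300. Δ = (V_up−V_dn)/(S_up−S_dn) = (91.6971−-8.1180)/(193.1487−93.3336) = 1.0000. V = [p*·91.6971 + (1−p*)·-8.1180]/1.04 = 32.0804. B = V − Δ·S = -97.5496.
(0,0): S=87.0000. Δ = (V_up−V_dn)/(S_up−S_dn) = (32.0804−-34.9096)/(129.6300−62.6400) = 1.0000. V = [p*·32.0804 + (1−p*)·-34.9096]/1.04 = -6.7977. B = V − Δ·S = -93.7977.
Check: Δ(0,0)·S0 + B(0,0) = -6.7977 = V0.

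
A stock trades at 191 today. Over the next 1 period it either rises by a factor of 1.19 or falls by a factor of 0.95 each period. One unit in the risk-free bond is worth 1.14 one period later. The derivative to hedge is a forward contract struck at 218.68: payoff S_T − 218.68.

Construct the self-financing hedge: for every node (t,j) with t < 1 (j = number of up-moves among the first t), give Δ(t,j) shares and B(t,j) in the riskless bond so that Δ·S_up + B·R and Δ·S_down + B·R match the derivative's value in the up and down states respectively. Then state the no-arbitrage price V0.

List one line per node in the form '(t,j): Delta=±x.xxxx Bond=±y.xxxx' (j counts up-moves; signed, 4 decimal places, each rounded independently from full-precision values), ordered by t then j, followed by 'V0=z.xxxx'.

(0,0): Delta=1.0000 Bond=-191.8246
V0=-0.8246

Risk-neutral probability p* = (R−d)/(u−d) = (1.14−0.95)/(1.19−0.95) = 0.7917.
Terminal values V(1,·): V(1,0)=-37.2300, V(1,1)=8.6100
(0,0): S=191.0000. Δ = (V_up−V_dn)/(S_up−S_dn) = (8.6100−-37.2300)/(227.2900−181.4500) = 1.0000. V = [p*·8.6100 + (1−p*)·-37.2300]/1.14 = -0.8246. B = V − Δ·S = -191.8246.
The time-0 hedge costs -0.8246, which is the no-arbitrage price.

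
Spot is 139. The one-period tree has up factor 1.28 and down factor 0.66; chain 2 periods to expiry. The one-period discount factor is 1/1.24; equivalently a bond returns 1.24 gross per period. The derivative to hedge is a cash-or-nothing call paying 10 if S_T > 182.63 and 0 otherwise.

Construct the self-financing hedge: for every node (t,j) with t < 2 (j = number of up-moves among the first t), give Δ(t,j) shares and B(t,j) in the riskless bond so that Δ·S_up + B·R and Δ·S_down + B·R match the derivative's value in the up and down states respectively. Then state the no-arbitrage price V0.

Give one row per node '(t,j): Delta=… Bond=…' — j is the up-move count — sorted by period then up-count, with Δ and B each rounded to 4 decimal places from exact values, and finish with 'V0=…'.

Under the risk-neutral measure, an up-move has probability p* = (R−d)/(u−d) = 0.9355 and values discount at R = 1.24.
Terminal payoffs: V(2,0)=0.0000, V(2,1)=0.0000, V(2,2)=10.0000
(1,0): S=91.7400. Δ = (V_up−V_dn)/(S_up−S_dn) = (0.0000−0.0000)/(117.4272−60.5484) = 0.0000. V = [p*·0.0000 + (1−p*)·0.0000]/1.24 = 0.0000. B = V − Δ·S = 0.0000.
(1,1): S=177.9200. Δ = (V_up−V_dn)/(S_up−S_dn) = (10.0000−0.0000)/(227.7376−117.4272) = 0.0907. V = [p*·10.0000 + (1−p*)·0.0000]/1.24 = 7.5442. B = V − Δ·S = -8.5848.
(0,0): S=139.0000. Δ = (V_up−V_dn)/(S_up−S_dn) = (7.5442−0.0000)/(177.9200−91.7400) = 0.0875. V = [p*·7.5442 + (1−p*)·0.0000]/1.24 = 5.6915. B = V − Δ·S = -6.4766.
Each (Δ,B) replicates both successor values, so the strategy is self-financing and V0 is arbitrage-free.

(0,0): Delta=0.0875 Bond=-6.4766
(1,0): Delta=0.0000 Bond=0.0000
(1,1): Delta=0.0907 Bond=-8.5848
V0=5.6915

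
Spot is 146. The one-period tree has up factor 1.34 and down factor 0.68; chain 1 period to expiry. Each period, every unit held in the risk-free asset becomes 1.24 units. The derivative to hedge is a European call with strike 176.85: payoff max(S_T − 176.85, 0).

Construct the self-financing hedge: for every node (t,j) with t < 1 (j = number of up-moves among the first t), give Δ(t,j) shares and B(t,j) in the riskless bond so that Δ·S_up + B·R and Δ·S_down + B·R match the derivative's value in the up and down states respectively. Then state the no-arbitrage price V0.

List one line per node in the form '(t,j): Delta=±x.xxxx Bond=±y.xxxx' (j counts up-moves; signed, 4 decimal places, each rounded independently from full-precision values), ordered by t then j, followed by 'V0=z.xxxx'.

Under the risk-neutral measure, an up-move has probability p* = (R−d)/(u−d) = 0.8485 and values discount at R = 1.24.
Terminal values V(1,·): V(1,0)=0.0000, V(1,1)=18.7900
  t=0,j=0: stock 146.0000 → up 195.6400 (V=18.7900), down 99.2800 (V=0.0000). Price 12.8573; hedge Δ=0.1950, bond B=-15.6124.
The time-0 hedge costs 12.8573, which is the no-arbitrage price.

(0,0): Delta=0.1950 Bond=-15.6124
V0=12.8573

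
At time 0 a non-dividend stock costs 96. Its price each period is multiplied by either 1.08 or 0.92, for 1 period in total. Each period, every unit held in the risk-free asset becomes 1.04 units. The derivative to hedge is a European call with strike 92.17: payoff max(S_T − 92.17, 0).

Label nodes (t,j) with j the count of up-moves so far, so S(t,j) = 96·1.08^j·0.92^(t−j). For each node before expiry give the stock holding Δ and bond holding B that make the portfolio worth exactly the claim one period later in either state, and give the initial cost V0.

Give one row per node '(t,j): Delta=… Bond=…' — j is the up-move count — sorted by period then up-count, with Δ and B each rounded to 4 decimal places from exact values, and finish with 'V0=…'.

The replicating-portfolio and risk-neutral prices coincide; use p* = (1.04−0.92)/(1.08−0.92) = 0.7500 for the latter.
At expiry t=1: V(1,0)=0.0000, V(1,1)=11.5100
  t=0,j=0: stock 96.0000 → up 103.6800 (V=11.5100), down 88.3200 (V=0.0000). Price 8.3005; hedge Δ=0.7493, bond B=-63.6370.
Check: Δ(0,0)·S0 + B(0,0) = 8.3005 = V0.

(0,0): Delta=0.7493 Bond=-63.6370
V0=8.3005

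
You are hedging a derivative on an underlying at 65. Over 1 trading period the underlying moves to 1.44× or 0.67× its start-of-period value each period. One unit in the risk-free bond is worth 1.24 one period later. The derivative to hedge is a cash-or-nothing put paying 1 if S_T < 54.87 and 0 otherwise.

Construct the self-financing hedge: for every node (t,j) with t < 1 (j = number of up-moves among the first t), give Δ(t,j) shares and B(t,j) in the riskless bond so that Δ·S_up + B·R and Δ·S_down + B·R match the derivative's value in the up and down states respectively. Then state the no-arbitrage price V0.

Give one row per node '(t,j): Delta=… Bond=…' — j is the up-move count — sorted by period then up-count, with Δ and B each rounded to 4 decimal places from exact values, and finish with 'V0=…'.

(0,0): Delta=-0.0200 Bond=1.5082
V0=0.2095

The replicating-portfolio and risk-neutral prices coincide; use p* = (1.24−0.67)/(1.44−0.67) = 0.7403 for the latter.
At expiry t=1: V(1,0)=1.0000, V(1,1)=0.0000
Node (0,0) S=65.0000: V=(p*·0.0000+(1−p*)·1.0000)/1.24=0.2095; Δ=(0.0000−1.0000)/(93.6000−43.5500)=-0.0200; B=V−Δ·S=1.5082
Self-financing check: at every node Δ·S+B equals the discounted successor values.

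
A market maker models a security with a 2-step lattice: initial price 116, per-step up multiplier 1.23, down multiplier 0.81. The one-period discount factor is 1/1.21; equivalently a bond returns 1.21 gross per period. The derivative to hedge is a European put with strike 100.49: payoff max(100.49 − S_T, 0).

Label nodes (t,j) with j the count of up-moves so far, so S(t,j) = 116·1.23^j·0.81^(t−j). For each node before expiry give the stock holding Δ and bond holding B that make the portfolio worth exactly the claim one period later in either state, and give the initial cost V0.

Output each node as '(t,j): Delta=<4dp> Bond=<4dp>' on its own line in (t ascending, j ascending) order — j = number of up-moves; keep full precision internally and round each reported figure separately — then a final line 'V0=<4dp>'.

(0,0): Delta=-0.0197 Bond=2.3224
(1,0): Delta=-0.6179 Bond=59.0129
(1,1): Delta=0.0000 Bond=0.0000
V0=0.0378

Since d<R<u, set p* = (R−d)/(u−d) = 0.9524; price each node as the discounted p*-expectation of its children.
At expiry t=2: V(2,0)=24.3824, V(2,1)=0.0000, V(2,2)=0.0000
Node (1,0) S=93.9600: V=(p*·0.0000+(1−p*)·24.3824)/1.21=0.9596; Δ=(0.0000−24.3824)/(115.5708−76.1076)=-0.6179; B=V−Δ·S=59.0129
Node (1,1) S=142.6800: V=(p*·0.0000+(1−p*)·0.0000)/1.21=0.0000; Δ=(0.0000−0.0000)/(175.4964−115.5708)=0.0000; B=V−Δ·S=0.0000
Node (0,0) S=116.0000: V=(p*·0.0000+(1−p*)·0.9596)/1.21=0.0378; Δ=(0.0000−0.9596)/(142.6800−93.9600)=-0.0197; B=V−Δ·S=2.3224
Check: Δ(0,0)·S0 + B(0,0) = 0.0378 = V0.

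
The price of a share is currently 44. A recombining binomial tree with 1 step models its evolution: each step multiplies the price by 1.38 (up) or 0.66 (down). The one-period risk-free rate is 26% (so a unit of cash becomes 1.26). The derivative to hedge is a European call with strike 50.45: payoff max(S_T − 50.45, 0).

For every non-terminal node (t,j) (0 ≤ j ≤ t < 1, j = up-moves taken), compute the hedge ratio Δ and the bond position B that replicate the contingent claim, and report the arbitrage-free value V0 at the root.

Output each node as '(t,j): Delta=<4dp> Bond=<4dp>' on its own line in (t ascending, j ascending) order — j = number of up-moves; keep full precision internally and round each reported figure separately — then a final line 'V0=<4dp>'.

(0,0): Delta=0.3242 Bond=-7.4716
V0=6.7923

Under the risk-neutral measure, an up-move has probability p* = (R−d)/(u−d) = 0.8333 and values discount at R = 1.26.
Terminal payoffs: V(1,0)=0.0000, V(1,1)=10.2700
(0,0): S=44.0000. Δ = (V_up−V_dn)/(S_up−S_dn) = (10.2700−0.0000)/(60.7200−29.0400) = 0.3242. V = [p*·10.2700 + (1−p*)·0.0000]/1.26 = 6.7923. B = V − Δ·S = -7.4716.
Check: Δ(0,0)·S0 + B(0,0) = 6.7923 = V0.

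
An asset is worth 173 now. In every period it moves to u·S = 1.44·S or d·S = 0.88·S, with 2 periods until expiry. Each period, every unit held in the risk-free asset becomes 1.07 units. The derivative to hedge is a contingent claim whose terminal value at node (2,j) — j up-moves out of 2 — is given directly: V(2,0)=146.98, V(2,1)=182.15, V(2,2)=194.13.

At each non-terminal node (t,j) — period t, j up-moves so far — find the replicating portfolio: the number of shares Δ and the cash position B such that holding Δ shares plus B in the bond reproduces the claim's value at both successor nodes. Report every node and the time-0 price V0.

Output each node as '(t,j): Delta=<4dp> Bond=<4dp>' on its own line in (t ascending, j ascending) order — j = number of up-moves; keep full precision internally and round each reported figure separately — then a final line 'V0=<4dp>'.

Under the risk-neutral measure, an up-move has probability p* = (R−d)/(u−d) = 0.3393 and values discount at R = 1.07.
At expiry t=2: V(2,0)=146.9800, V(2,1)=182.1500, V(2,2)=194.1300
(1,0): S=152.2400. Δ = (V_up−V_dn)/(S_up−S_dn) = (182.1500−146.9800)/(219.2256−133.9712) = 0.4125. V = [p*·182.1500 + (1−p*)·146.9800]/1.07 = 148.5165. B = V − Δ·S = 85.7130.
(1,1): S=249.1200. Δ = (V_up−V_dn)/(S_up−S_dn) = (194.1300−182.1500)/(358.7328−219.2256) = 0.0859. V = [p*·194.1300 + (1−p*)·182.1500]/1.07 = 174.0324. B = V − Δ·S = 152.6395.
(0,0): S=173.0000. Δ = (V_up−V_dn)/(S_up−S_dn) = (174.0324−148.5165)/(249.1200−152.2400) = 0.2634. V = [p*·174.0324 + (1−p*)·148.5165]/1.07 = 146.8913. B = V − Δ·S = 101.3273.
Each (Δ,B) replicates both successor values, so the strategy is self-financing and V0 is arbitrage-free.

(0,0): Delta=0.2634 Bond=101.3273
(1,0): Delta=0.4125 Bond=85.7130
(1,1): Delta=0.0859 Bond=152.6395
V0=146.8913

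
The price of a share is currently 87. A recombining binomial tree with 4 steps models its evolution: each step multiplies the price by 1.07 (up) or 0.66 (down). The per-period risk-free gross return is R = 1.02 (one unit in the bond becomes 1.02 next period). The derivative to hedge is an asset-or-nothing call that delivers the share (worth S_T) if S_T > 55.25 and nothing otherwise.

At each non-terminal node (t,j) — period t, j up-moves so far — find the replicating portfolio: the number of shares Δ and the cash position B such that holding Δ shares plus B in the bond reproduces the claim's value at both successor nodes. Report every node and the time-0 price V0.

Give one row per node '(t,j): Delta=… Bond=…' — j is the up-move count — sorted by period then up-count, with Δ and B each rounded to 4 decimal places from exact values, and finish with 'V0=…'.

Under the risk-neutral measure, an up-move has probability p* = (R−d)/(u−d) = 0.8780 and values discount at R = 1.02.
At expiry t=4: V(4,0)=0.0000, V(4,1)=0.0000, V(4,2)=0.0000, V(4,3)=70.3420, V(4,4)=114.0393
(3,0): S=25.0122. Δ = (V_up−V_dn)/(S_up−S_dn) = (0.0000−0.0000)/(26.7630−16.5080) = 0.0000. V = [p*·0.0000 + (1−p*)·0.0000]/1.02 = 0.0000. B = V − Δ·S = 0.0000.
(3,1): S=40.5500. Δ = (V_up−V_dn)/(S_up−S_dn) = (0.0000−0.0000)/(43.3885−26.7630) = 0.0000. V = [p*·0.0000 + (1−p*)·0.0000]/1.02 = 0.0000. B = V − Δ·S = 0.0000.
(3,2): S=65.7402. Δ = (V_up−V_dn)/(S_up−S_dn) = (70.3420−0.0000)/(70.3420−43.3885) = 2.6098. V = [p*·70.3420 + (1−p*)·0.0000]/1.02 = 60.5526. B = V − Δ·S = -111.0132.
(3,3): S=106.5787. Δ = (V_up−V_dn)/(S_up−S_dn) = (114.0393−70.3420)/(114.0393−70.3420) = 1.0000. V = [p*·114.0393 + (1−p*)·70.3420]/1.02 = 106.5787. B = V − Δ·S = 0.0000.
(2,0): S=37.8972. Δ = (V_up−V_dn)/(S_up−S_dn) = (0.0000−0.0000)/(40.5500−25.0122) = 0.0000. V = [p*·0.0000 + (1−p*)·0.0000]/1.02 = 0.0000. B = V − Δ·S = 0.0000.
(2,1): S=61.4394. Δ = (V_up−V_dn)/(S_up−S_dn) = (60.5526−0.0000)/(65.7402−40.5500) = 2.4038. V = [p*·60.5526 + (1−p*)·0.0000]/1.02 = 52.1256. B = V − Δ·S = -95.5637.
(2,2): S=99.6063. Δ = (V_up−V_dn)/(S_up−S_dn) = (106.5787−60.5526)/(106.5787−65.7402) = 1.1270. V = [p*·106.5787 + (1−p*)·60.5526]/1.02 = 98.9861. B = V − Δ·S = -13.2727.
(1,0): S=57.4200. Δ = (V_up−V_dn)/(S_up−S_dn) = (52.1256−0.0000)/(61.4394−37.8972) = 2.2141. V = [p*·52.1256 + (1−p*)·0.0000]/1.02 = 44.8714. B = V − Δ·S = -82.2643.
(1,1): S=93.0900. Δ = (V_up−V_dn)/(S_up−S_dn) = (98.9861−52.1256)/(99.6063−61.4394) = 1.2278. V = [p*·98.9861 + (1−p*)·52.1256]/1.02 = 91.4425. B = V − Δ·S = -22.8512.
(0,0): S=87.0000. Δ = (V_up−V_dn)/(S_up−S_dn) = (91.4425−44.8714)/(93.0900−57.4200) = 1.3056. V = [p*·91.4425 + (1−p*)·44.8714]/1.02 = 84.0815. B = V − Δ·S = -29.5066.
Root portfolio cost Δ·87+B reproduces V0=84.0815.

(0,0): Delta=1.3056 Bond=-29.5066
(1,0): Delta=2.2141 Bond=-82.2643
(1,1): Delta=1.2278 Bond=-22.8512
(2,0): Delta=0.0000 Bond=0.0000
(2,1): Delta=2.4038 Bond=-95.5637
(2,2): Delta=1.1270 Bond=-13.2727
(3,0): Delta=0.0000 Bond=0.0000
(3,1): Delta=0.0000 Bond=0.0000
(3,2): Delta=2.6098 Bond=-111.0132
(3,3): Delta=1.0000 Bond=0.0000
V0=84.0815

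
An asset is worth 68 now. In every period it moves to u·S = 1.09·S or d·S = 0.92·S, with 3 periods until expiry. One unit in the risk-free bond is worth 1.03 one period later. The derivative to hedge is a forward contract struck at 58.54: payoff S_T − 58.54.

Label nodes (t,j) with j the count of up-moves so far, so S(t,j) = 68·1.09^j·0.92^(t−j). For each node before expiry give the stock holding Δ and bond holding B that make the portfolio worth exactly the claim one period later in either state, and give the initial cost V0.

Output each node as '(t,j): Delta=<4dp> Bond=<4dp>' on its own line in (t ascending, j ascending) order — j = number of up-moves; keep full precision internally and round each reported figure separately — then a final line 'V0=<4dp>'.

(0,0): Delta=1.0000 Bond=-53.5724
(1,0): Delta=1.0000 Bond=-55.1796
(1,1): Delta=1.0000 Bond=-55.1796
(2,0): Delta=1.0000 Bond=-56.8350
(2,1): Delta=1.0000 Bond=-56.8350
(2,2): Delta=1.0000 Bond=-56.8350
V0=14.4276

No-arbitrage ⇒ martingale measure with p* = (R−d)/(u−d) = 0.6471.
At expiry t=3: V(3,0)=-5.5892, V(3,1)=4.1952, V(3,2)=15.7875, V(3,3)=29.5220
Node (2,0) S=57.5552: V=(p*·4.1952+(1−p*)·-5.5892)/1.03=0.7202; Δ=(4.1952−-5.5892)/(62.7352−52.9508)=1.0000; B=V−Δ·S=-56.8350
Node (2,1) S=68.1904: V=(p*·15.7875+(1−p*)·4.1952)/1.03=11.3554; Δ=(15.7875−4.1952)/(74.3275−62.7352)=1.0000; B=V−Δ·S=-56.8350
Node (2,2) S=80.7908: V=(p*·29.5220+(1−p*)·15.7875)/1.03=23.9558; Δ=(29.5220−15.7875)/(88.0620−74.3275)=1.0000; B=V−Δ·S=-56.8350
Node (1,0) S=62.5600: V=(p*·11.3554+(1−p*)·0.7202)/1.03=7.3804; Δ=(11.3554−0.7202)/(68.1904−57.5552)=1.0000; B=V−Δ·S=-55.1796
Node (1,1) S=74.1200: V=(p*·23.9558+(1−p*)·11.3554)/1.03=18.9404; Δ=(23.9558−11.3554)/(80.7908−68.1904)=1.0000; B=V−Δ·S=-55.1796
Node (0,0) S=68.0000: V=(p*·18.9404+(1−p*)·7.3804)/1.03=14.4276; Δ=(18.9404−7.3804)/(74.1200−62.5600)=1.0000; B=V−Δ·S=-53.5724
Root portfolio cost Δ·68+B reproduces V0=14.4276.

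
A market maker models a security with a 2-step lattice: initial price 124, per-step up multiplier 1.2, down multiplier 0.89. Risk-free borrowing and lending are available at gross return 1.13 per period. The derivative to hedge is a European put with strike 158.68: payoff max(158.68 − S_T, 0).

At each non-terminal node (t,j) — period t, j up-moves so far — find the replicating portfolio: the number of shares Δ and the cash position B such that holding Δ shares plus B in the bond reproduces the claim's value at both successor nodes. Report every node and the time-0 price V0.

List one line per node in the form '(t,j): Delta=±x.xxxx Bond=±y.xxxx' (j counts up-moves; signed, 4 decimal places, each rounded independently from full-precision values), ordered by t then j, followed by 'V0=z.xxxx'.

(0,0): Delta=-0.6457 Bond=89.6648
(1,0): Delta=-1.0000 Bond=140.4248
(1,1): Delta=-0.5690 Bond=89.9161
V0=9.6014

Since d<R<u, set p* = (R−d)/(u−d) = 0.7742; price each node as the discounted p*-expectation of its children.
Payoff layer (t=2): V(2,0)=60.4596, V(2,1)=26.2480, V(2,2)=0.0000
  t=1,j=0: stock 110.3600 → up 132.4320 (V=26.2480), down 98.2204 (V=60.4596). Price 30.0648; hedge Δ=-1.0000, bond B=140.4248.
  t=1,j=1: stock 148.8000 → up 178.5600 (V=0.0000), down 132.4320 (V=26.2480). Price 5.2451; hedge Δ=-0.5690, bond B=89.9161.
  t=0,j=0: stock 124.0000 → up 148.8000 (V=5.2451), down 110.3600 (V=30.0648). Price 9.6014; hedge Δ=-0.6457, bond B=89.6648.
Self-financing check: at every node Δ·S+B equals the discounted successor values.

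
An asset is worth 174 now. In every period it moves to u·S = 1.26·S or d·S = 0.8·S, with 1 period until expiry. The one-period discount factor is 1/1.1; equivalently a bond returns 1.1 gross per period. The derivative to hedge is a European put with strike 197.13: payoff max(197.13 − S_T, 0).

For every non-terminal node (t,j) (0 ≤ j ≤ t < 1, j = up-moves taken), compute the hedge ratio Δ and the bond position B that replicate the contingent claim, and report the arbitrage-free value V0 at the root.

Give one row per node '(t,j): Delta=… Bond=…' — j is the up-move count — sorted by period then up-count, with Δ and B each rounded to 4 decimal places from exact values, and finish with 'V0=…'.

Since d<R<u, set p* = (R−d)/(u−d) = 0.6522; price each node as the discounted p*-expectation of its children.
Terminal values V(1,·): V(1,0)=57.9300, V(1,1)=0.0000
  t=0,j=0: stock 174.0000 → up 219.2400 (V=0.0000), down 139.2000 (V=57.9300). Price 18.3178; hedge Δ=-0.7238, bond B=144.2526.
Each (Δ,B) replicates both successor values, so the strategy is self-financing and V0 is arbitrage-free.

(0,0): Delta=-0.7238 Bond=144.2526
V0=18.3178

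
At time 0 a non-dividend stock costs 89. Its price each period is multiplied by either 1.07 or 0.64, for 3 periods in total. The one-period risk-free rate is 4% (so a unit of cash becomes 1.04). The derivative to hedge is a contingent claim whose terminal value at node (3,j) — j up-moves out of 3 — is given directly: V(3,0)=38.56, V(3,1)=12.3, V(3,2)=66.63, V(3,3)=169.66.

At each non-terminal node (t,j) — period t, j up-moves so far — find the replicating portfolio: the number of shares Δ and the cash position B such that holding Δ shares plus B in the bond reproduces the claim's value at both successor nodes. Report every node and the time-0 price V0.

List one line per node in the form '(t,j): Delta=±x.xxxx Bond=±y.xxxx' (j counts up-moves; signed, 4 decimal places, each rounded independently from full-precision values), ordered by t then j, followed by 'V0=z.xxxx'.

(0,0): Delta=2.3212 Bond=-74.2851
(1,0): Delta=1.9122 Bond=-53.9596
(1,1): Delta=2.3395 Bond=-79.0037
(2,0): Delta=-1.6752 Bond=74.6583
(2,1): Delta=2.0731 Bond=-65.9262
(2,2): Delta=2.3515 Bond=-83.3817
V0=132.2983

The replicating-portfolio and risk-neutral prices coincide; use p* = (1.04−0.64)/(1.07−0.64) = 0.9302 for the latter.
Terminal values V(3,·): V(3,0)=38.5600, V(3,1)=12.3000, V(3,2)=66.6300, V(3,3)=169.6600
Node (2,0) S=36.4544: V=(p*·12.3000+(1−p*)·38.5600)/1.04=13.5886; Δ=(12.3000−38.5600)/(39.0062−23.3308)=-1.6752; B=V−Δ·S=74.6583
Node (2,1) S=60.9472: V=(p*·66.6300+(1−p*)·12.3000)/1.04=60.4226; Δ=(66.6300−12.3000)/(65.2135−39.0062)=2.0731; B=V−Δ·S=-65.9262
Node (2,2) S=101.8961: V=(p*·169.6600+(1−p*)·66.6300)/1.04=156.2229; Δ=(169.6600−66.6300)/(109.0288−65.2135)=2.3515; B=V−Δ·S=-83.3817
Node (1,0) S=56.9600: V=(p*·60.4226+(1−p*)·13.5886)/1.04=54.9569; Δ=(60.4226−13.5886)/(60.9472−36.4544)=1.9122; B=V−Δ·S=-53.9596
Node (1,1) S=95.2300: V=(p*·156.2229+(1−p*)·60.4226)/1.04=143.7877; Δ=(156.2229−60.4226)/(101.8961−60.9472)=2.3395; B=V−Δ·S=-79.0037
Node (0,0) S=89.0000: V=(p*·143.7877+(1−p*)·54.9569)/1.04=132.2983; Δ=(143.7877−54.9569)/(95.2300−56.9600)=2.3212; B=V−Δ·S=-74.2851
Self-financing check: at every node Δ·S+B equals the discounted successor values.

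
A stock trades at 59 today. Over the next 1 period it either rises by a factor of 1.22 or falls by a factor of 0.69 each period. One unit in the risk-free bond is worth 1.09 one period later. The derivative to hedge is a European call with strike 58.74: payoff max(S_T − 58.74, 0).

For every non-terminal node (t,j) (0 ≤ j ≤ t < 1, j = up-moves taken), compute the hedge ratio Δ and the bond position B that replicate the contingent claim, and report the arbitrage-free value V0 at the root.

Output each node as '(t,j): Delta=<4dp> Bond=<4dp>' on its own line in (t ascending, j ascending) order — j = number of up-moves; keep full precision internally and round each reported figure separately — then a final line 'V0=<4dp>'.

(0,0): Delta=0.4234 Bond=-15.8137
V0=9.1674

Since d<R<u, set p* = (R−d)/(u−d) = 0.7547; price each node as the discounted p*-expectation of its children.
Terminal values V(1,·): V(1,0)=0.0000, V(1,1)=13.2400
  t=0,j=0: stock 59.0000 → up 71.9800 (V=13.2400), down 40.7100 (V=0.0000). Price 9.1674; hedge Δ=0.4234, bond B=-15.8137.
Each (Δ,B) replicates both successor values, so the strategy is self-financing and V0 is arbitrage-free.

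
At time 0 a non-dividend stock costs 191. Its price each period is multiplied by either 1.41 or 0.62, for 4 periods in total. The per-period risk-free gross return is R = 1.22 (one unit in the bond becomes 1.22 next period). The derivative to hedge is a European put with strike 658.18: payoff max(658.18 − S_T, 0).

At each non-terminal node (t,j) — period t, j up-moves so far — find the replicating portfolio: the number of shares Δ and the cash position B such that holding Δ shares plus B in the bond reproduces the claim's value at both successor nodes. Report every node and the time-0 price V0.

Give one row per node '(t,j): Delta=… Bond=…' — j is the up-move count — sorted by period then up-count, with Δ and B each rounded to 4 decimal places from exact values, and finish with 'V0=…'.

(0,0): Delta=-0.8453 Bond=282.0852
(1,0): Delta=-1.0000 Bond=362.4643
(1,1): Delta=-0.8238 Bond=338.3425
(2,0): Delta=-1.0000 Bond=442.2064
(2,1): Delta=-1.0000 Bond=442.2064
(2,2): Delta=-0.7992 Bond=403.4588
(3,0): Delta=-1.0000 Bond=539.4918
(3,1): Delta=-1.0000 Bond=539.4918
(3,2): Delta=-1.0000 Bond=539.4918
(3,3): Delta=-0.7713 Bond=477.2503
V0=120.6341

Under the risk-neutral measure, an up-move has probability p* = (R−d)/(u−d) = 0.7595 and values discount at R = 1.22.
At expiry t=4: V(4,0)=629.9572, V(4,1)=593.9959, V(4,2)=512.2129, V(4,3)=326.2226, V(4,4)=0.0000
  t=3,j=0: stock 45.5206 → up 64.1841 (V=593.9959), down 28.2228 (V=629.9572). Price 493.9712; hedge Δ=-1.0000, bond B=539.4918.
  t=3,j=1: stock 103.5228 → up 145.9671 (V=512.2129), down 64.1841 (V=593.9959). Price 435.9690; hedge Δ=-1.0000, bond B=539.4918.
  t=3,j=2: stock 235.4308 → up 331.9574 (V=326.2226), down 145.9671 (V=512.2129). Price 304.0610; hedge Δ=-1.0000, bond B=539.4918.
  t=3,j=3: stock 535.4152 → up 754.9354 (V=0.0000), down 331.9574 (V=326.2226). Price 64.3103; hedge Δ=-0.7713, bond B=477.2503.
  t=2,j=0: stock 73.4204 → up 103.5228 (V=435.9690), down 45.5206 (V=493.9712). Price 368.7860; hedge Δ=-1.0000, bond B=442.2064.
  t=2,j=1: stock 166.9722 → up 235.4308 (V=304.0610), down 103.5228 (V=435.9690). Price 275.2342; hedge Δ=-1.0000, bond B=442.2064.
  t=2,j=2: stock 379.7271 → up 535.4152 (V=64.3103), down 235.4308 (V=304.0610). Price 99.9769; hedge Δ=-0.7992, bond B=403.4588.
  t=1,j=0: stock 118.4200 → up 166.9722 (V=275.2342), down 73.4204 (V=368.7860). Price 244.0443; hedge Δ=-1.0000, bond B=362.4643.
  t=1,j=1: stock 269.3100 → up 379.7271 (V=99.9769), down 166.9722 (V=275.2342). Price 116.4979; hedge Δ=-0.8238, bond B=338.3425.
  t=0,j=0: stock 191.0000 → up 269.3100 (V=116.4979), down 118.4200 (V=244.0443). Price 120.6341; hedge Δ=-0.8453, bond B=282.0852.
Check: Δ(0,0)·S0 + B(0,0) = 120.6341 = V0.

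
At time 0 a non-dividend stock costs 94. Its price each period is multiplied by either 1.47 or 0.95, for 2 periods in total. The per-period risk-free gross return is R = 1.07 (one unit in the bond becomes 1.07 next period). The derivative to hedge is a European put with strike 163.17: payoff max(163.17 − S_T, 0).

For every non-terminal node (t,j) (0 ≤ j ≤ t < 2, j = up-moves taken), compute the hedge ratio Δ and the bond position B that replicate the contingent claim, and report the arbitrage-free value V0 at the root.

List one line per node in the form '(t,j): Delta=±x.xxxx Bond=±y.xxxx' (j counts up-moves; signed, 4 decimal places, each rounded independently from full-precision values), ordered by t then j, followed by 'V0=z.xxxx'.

Since d<R<u, set p* = (R−d)/(u−d) = 0.2308; price each node as the discounted p*-expectation of its children.
Terminal values V(2,·): V(2,0)=78.3350, V(2,1)=31.8990, V(2,2)=0.0000
Node (1,0) S=89.3000: V=(p*·31.8990+(1−p*)·78.3350)/1.07=63.1953; Δ=(31.8990−78.3350)/(131.2710−84.8350)=-1.0000; B=V−Δ·S=152.4953
Node (1,1) S=138.1800: V=(p*·0.0000+(1−p*)·31.8990)/1.07=22.9324; Δ=(0.0000−31.8990)/(203.1246−131.2710)=-0.4439; B=V−Δ·S=84.2767
Node (0,0) S=94.0000: V=(p*·22.9324+(1−p*)·63.1953)/1.07=50.3775; Δ=(22.9324−63.1953)/(138.1800−89.3000)=-0.8237; B=V−Δ·S=127.8061
Each (Δ,B) replicates both successor values, so the strategy is self-financing and V0 is arbitrage-free.

(0,0): Delta=-0.8237 Bond=127.8061
(1,0): Delta=-1.0000 Bond=152.4953
(1,1): Delta=-0.4439 Bond=84.2767
V0=50.3775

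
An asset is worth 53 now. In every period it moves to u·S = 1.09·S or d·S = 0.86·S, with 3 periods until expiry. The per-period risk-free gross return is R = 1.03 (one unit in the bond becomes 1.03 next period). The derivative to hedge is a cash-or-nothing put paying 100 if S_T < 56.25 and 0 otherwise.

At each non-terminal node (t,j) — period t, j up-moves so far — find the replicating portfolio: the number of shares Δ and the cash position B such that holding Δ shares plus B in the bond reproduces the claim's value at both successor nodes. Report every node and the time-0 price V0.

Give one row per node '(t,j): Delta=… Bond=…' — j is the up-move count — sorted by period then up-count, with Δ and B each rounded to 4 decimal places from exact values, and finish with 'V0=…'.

Risk-neutral probability p* = (R−d)/(u−d) = (1.03−0.86)/(1.09−0.86) = 0.7391.
At expiry t=3: V(3,0)=100.0000, V(3,1)=100.0000, V(3,2)=100.0000, V(3,3)=0.0000
Node (2,0) S=39.1988: V=(p*·100.0000+(1−p*)·100.0000)/1.03=97.0874; Δ=(100.0000−100.0000)/(42.7267−33.7110)=0.0000; B=V−Δ·S=97.0874
Node (2,1) S=49.6822: V=(p*·100.0000+(1−p*)·100.0000)/1.03=97.0874; Δ=(100.0000−100.0000)/(54.1536−42.7267)=0.0000; B=V−Δ·S=97.0874
Node (2,2) S=62.9693: V=(p*·0.0000+(1−p*)·100.0000)/1.03=25.3271; Δ=(0.0000−100.0000)/(68.6365−54.1536)=-6.9047; B=V−Δ·S=460.1098
Node (1,0) S=45.5800: V=(p*·97.0874+(1−p*)·97.0874)/1.03=94.2596; Δ=(97.0874−97.0874)/(49.6822−39.1988)=0.0000; B=V−Δ·S=94.2596
Node (1,1) S=57.7700: V=(p*·25.3271+(1−p*)·97.0874)/1.03=42.7643; Δ=(25.3271−97.0874)/(62.9693−49.6822)=-5.4007; B=V−Δ·S=354.7653
Node (0,0) S=53.0000: V=(p*·42.7643+(1−p*)·94.2596)/1.03=54.5610; Δ=(42.7643−94.2596)/(57.7700−45.5800)=-4.2244; B=V−Δ·S=278.4537
Check: Δ(0,0)·S0 + B(0,0) = 54.5610 = V0.

(0,0): Delta=-4.2244 Bond=278.4537
(1,0): Delta=0.0000 Bond=94.2596
(1,1): Delta=-5.4007 Bond=354.7653
(2,0): Delta=0.0000 Bond=97.0874
(2,1): Delta=0.0000 Bond=97.0874
(2,2): Delta=-6.9047 Bond=460.1098
V0=54.5610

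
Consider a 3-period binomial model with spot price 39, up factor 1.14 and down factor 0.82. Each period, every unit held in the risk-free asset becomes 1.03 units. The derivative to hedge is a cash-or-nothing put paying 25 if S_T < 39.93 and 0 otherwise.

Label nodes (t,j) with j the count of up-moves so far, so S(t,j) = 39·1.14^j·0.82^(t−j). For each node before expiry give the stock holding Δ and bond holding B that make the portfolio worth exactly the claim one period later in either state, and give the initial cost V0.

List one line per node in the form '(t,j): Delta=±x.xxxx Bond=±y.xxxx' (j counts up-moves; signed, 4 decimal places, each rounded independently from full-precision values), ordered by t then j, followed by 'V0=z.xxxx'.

Since d<R<u, set p* = (R−d)/(u−d) = 0.6563; price each node as the discounted p*-expectation of its children.
At expiry t=3: V(3,0)=25.0000, V(3,1)=25.0000, V(3,2)=0.0000, V(3,3)=0.0000
  t=2,j=0: stock 26.2236 → up 29.8949 (V=25.0000), down 21.5034 (V=25.0000). Price 24.2718; hedge Δ=0.0000, bond B=24.2718.
  t=2,j=1: stock 36.4572 → up 41.5612 (V=0.0000), down 29.8949 (V=25.0000). Price 8.3434; hedge Δ=-2.1429, bond B=86.4684.
  t=2,j=2: stock 50.6844 → up 57.7802 (V=0.0000), down 41.5612 (V=0.0000). Price 0.0000; hedge Δ=0.0000, bond B=0.0000.
  t=1,j=0: stock 31.9800 → up 36.4572 (V=8.3434), down 26.2236 (V=24.2718). Price 13.4163; hedge Δ=-1.5565, bond B=63.1926.
  t=1,j=1: stock 44.4600 → up 50.6844 (V=0.0000), down 36.4572 (V=8.3434). Price 2.7845; hedge Δ=-0.5864, bond B=28.8578.
  t=0,j=0: stock 39.0000 → up 44.4600 (V=2.7845), down 31.9800 (V=13.4163). Price 6.2517; hedge Δ=-0.8519, bond B=39.4761.
Self-financing check: at every node Δ·S+B equals the discounted successor values.

(0,0): Delta=-0.8519 Bond=39.4761
(1,0): Delta=-1.5565 Bond=63.1926
(1,1): Delta=-0.5864 Bond=28.8578
(2,0): Delta=0.0000 Bond=24.2718
(2,1): Delta=-2.1429 Bond=86.4684
(2,2): Delta=0.0000 Bond=0.0000
V0=6.2517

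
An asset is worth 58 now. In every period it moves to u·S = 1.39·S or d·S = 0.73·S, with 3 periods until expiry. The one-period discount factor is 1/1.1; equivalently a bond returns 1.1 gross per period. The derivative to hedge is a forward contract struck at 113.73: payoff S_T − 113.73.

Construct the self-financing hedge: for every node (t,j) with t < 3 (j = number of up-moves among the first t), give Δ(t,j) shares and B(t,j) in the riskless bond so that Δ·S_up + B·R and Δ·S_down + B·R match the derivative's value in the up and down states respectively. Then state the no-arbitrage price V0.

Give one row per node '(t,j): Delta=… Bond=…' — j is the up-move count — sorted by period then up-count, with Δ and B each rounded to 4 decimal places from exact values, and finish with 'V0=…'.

(0,0): Delta=1.0000 Bond=-85.4470
(1,0): Delta=1.0000 Bond=-93.9917
(1,1): Delta=1.0000 Bond=-93.9917
(2,0): Delta=1.0000 Bond=-103.3909
(2,1): Delta=1.0000 Bond=-103.3909
(2,2): Delta=1.0000 Bond=-103.3909
V0=-27.4470

No-arbitrage ⇒ martingale measure with p* = (R−d)/(u−d) = 0.5606.
Terminal values V(3,·): V(3,0)=-91.1670, V(3,1)=-70.7676, V(3,2)=-31.9249, V(3,3)=42.0359
(2,0): S=30.9082. Δ = (V_up−V_dn)/(S_up−S_dn) = (-70.7676−-91.1670)/(42.9624−22.5630) = 1.0000. V = [p*·-70.7676 + (1−p*)·-91.1670]/1.1 = -72.4827. B = V − Δ·S = -103.3909.
(2,1): S=58.8526. Δ = (V_up−V_dn)/(S_up−S_dn) = (-31.9249−-70.7676)/(81.8051−42.9624) = 1.0000. V = [p*·-31.9249 + (1−p*)·-70.7676]/1.1 = -44.5383. B = V − Δ·S = -103.3909.
(2,2): S=112.0618. Δ = (V_up−V_dn)/(S_up−S_dn) = (42.0359−-31.9249)/(155.7659−81.8051) = 1.0000. V = [p*·42.0359 + (1−p*)·-31.9249]/1.1 = 8.6709. B = V − Δ·S = -103.3909.
(1,0): S=42.3400. Δ = (V_up−V_dn)/(S_up−S_dn) = (-44.5383−-72.4827)/(58.8526−30.9082) = 1.0000. V = [p*·-44.5383 + (1−p*)·-72.4827]/1.1 = -51.6517. B = V − Δ·S = -93.9917.
(1,1): S=80.6200. Δ = (V_up−V_dn)/(S_up−S_dn) = (8.6709−-44.5383)/(112.0618−58.8526) = 1.0000. V = [p*·8.6709 + (1−p*)·-44.5383]/1.1 = -13.3717. B = V − Δ·S = -93.9917.
(0,0): S=58.0000. Δ = (V_up−V_dn)/(S_up−S_dn) = (-13.3717−-51.6517)/(80.6200−42.3400) = 1.0000. V = [p*·-13.3717 + (1−p*)·-51.6517]/1.1 = -27.4470. B = V − Δ·S = -85.4470.
Root portfolio cost Δ·58+B reproduces V0=-27.4470.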